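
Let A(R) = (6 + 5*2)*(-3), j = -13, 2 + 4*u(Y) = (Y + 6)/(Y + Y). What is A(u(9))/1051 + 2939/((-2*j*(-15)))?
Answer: -3107609/409890 ≈ -7.5816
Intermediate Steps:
u(Y) = -½ + (6 + Y)/(8*Y) (u(Y) = -½ + ((Y + 6)/(Y + Y))/4 = -½ + ((6 + Y)/((2*Y)))/4 = -½ + ((6 + Y)*(1/(2*Y)))/4 = -½ + ((6 + Y)/(2*Y))/4 = -½ + (6 + Y)/(8*Y))
A(R) = -48 (A(R) = (6 + 10)*(-3) = 16*(-3) = -48)
A(u(9))/1051 + 2939/((-2*j*(-15))) = -48/1051 + 2939/((-2*(-13)*(-15))) = -48*1/1051 + 2939/((26*(-15))) = -48/1051 + 2939/(-390) = -48/1051 + 2939*(-1/390) = -48/1051 - 2939/390 = -3107609/409890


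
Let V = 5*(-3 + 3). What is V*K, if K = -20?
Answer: 0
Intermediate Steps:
V = 0 (V = 5*0 = 0)
V*K = 0*(-20) = 0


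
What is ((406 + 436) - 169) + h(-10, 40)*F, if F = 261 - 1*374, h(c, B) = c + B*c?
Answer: 47003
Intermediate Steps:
F = -113 (F = 261 - 374 = -113)
((406 + 436) - 169) + h(-10, 40)*F = ((406 + 436) - 169) - 10*(1 + 40)*(-113) = (842 - 169) - 10*41*(-113) = 673 - 410*(-113) = 673 + 46330 = 47003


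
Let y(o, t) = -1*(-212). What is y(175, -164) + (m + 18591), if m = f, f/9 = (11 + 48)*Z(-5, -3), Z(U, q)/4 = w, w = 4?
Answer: 27299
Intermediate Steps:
Z(U, q) = 16 (Z(U, q) = 4*4 = 16)
y(o, t) = 212
f = 8496 (f = 9*((11 + 48)*16) = 9*(59*16) = 9*944 = 8496)
m = 8496
y(175, -164) + (m + 18591) = 212 + (8496 + 18591) = 212 + 27087 = 27299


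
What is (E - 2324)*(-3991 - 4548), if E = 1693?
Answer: 5388109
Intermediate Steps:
(E - 2324)*(-3991 - 4548) = (1693 - 2324)*(-3991 - 4548) = -631*(-8539) = 5388109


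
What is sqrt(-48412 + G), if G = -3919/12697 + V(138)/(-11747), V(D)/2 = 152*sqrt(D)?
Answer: sqrt(-1076990742338585319659 - 575708698754192*sqrt(138))/149151659 ≈ 220.03*I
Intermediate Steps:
V(D) = 304*sqrt(D) (V(D) = 2*(152*sqrt(D)) = 304*sqrt(D))
G = -3919/12697 - 304*sqrt(138)/11747 (G = -3919/12697 + (304*sqrt(138))/(-11747) = -3919*1/12697 + (304*sqrt(138))*(-1/11747) = -3919/12697 - 304*sqrt(138)/11747 ≈ -0.61266)
sqrt(-48412 + G) = sqrt(-48412 + (-3919/12697 - 304*sqrt(138)/11747)) = sqrt(-614691083/12697 - 304*sqrt(138)/11747)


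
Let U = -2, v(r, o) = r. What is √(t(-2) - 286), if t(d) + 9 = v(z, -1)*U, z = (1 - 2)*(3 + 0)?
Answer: 17*I ≈ 17.0*I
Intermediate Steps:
z = -3 (z = -1*3 = -3)
t(d) = -3 (t(d) = -9 - 3*(-2) = -9 + 6 = -3)
√(t(-2) - 286) = √(-3 - 286) = √(-289) = 17*I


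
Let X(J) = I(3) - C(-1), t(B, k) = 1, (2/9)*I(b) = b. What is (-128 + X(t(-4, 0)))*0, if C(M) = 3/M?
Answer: 0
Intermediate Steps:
I(b) = 9*b/2
X(J) = 33/2 (X(J) = (9/2)*3 - 3/(-1) = 27/2 - 3*(-1) = 27/2 - 1*(-3) = 27/2 + 3 = 33/2)
(-128 + X(t(-4, 0)))*0 = (-128 + 33/2)*0 = -223/2*0 = 0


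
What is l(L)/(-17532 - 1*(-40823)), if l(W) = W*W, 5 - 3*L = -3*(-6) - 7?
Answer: 4/23291 ≈ 0.00017174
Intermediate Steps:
L = -2 (L = 5/3 - (-3*(-6) - 7)/3 = 5/3 - (18 - 7)/3 = 5/3 - ⅓*11 = 5/3 - 11/3 = -2)
l(W) = W²
l(L)/(-17532 - 1*(-40823)) = (-2)²/(-17532 - 1*(-40823)) = 4/(-17532 + 40823) = 4/23291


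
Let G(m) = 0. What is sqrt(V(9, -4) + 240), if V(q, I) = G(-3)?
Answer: 4*sqrt(15) ≈ 15.492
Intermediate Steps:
V(q, I) = 0
sqrt(V(9, -4) + 240) = sqrt(0 + 240) = sqrt(240) = 4*sqrt(15)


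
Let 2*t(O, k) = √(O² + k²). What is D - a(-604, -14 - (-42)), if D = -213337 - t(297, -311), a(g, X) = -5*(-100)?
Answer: -213837 - √184930/2 ≈ -2.1405e+5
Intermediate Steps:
t(O, k) = √(O² + k²)/2
a(g, X) = 500
D = -213337 - √184930/2 (D = -213337 - √(297² + (-311)²)/2 = -213337 - √(88209 + 96721)/2 = -213337 - √184930/2 ≈ -2.1355e+5)
D - a(-604, -14 - (-42)) = (-213337 - √184930/2) - 1*500 = (-213337 - √184930/2) - 500 = -213837 - √184930/2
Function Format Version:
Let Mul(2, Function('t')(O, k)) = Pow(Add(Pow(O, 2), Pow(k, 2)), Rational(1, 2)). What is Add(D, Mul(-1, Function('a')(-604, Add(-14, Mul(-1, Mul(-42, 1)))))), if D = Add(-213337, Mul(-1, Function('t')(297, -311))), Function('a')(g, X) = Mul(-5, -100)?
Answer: Add(-213837, Mul(Rational(-1, 2), Pow(184930, Rational(1, 2)))) ≈ -2.1405e+5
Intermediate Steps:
Function('t')(O, k) = Mul(Rational(1, 2), Pow(Add(Pow(O, 2), Pow(k, 2)), Rational(1, 2)))
Function('a')(g, X) = 500
D = Add(-213337, Mul(Rational(-1, 2), Pow(184930, Rational(1, 2)))) (D = Add(-213337, Mul(-1, Mul(Rational(1, 2), Pow(Add(Pow(297, 2), Pow(-311, 2)), Rational(1, 2))))) = Add(-213337, Mul(-1, Mul(Rational(1, 2), Pow(Add(88209, 96721), Rational(1, 2))))) = Add(-213337, Mul(-1, Mul(Rational(1, 2), Pow(184930, Rational(1, 2))))) = Add(-213337, Mul(Rational(-1, 2), Pow(184930, Rational(1, 2)))) ≈ -2.1355e+5)
Add(D, Mul(-1, Function('a')(-604, Add(-14, Mul(-1, Mul(-42, 1)))))) = Add(Add(-213337, Mul(Rational(-1, 2), Pow(184930, Rational(1, 2)))), Mul(-1, 500)) = Add(Add(-213337, Mul(Rational(-1, 2), Pow(184930, Rational(1, 2)))), -500) = Add(-213837, Mul(Rational(-1, 2), Pow(184930, Rational(1, 2))))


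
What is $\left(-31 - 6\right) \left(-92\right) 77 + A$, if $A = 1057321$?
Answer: $1319429$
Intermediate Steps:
$\left(-31 - 6\right) \left(-92\right) 77 + A = \left(-31 - 6\right) \left(-92\right) 77 + 1057321 = \left(-37\right) \left(-92\right) 77 + 1057321 = 3404 \cdot 77 + 1057321 = 262108 + 1057321 = 1319429$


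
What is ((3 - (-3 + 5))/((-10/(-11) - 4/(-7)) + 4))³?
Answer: 456533/75151448 ≈ 0.0060748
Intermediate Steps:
((3 - (-3 + 5))/((-10/(-11) - 4/(-7)) + 4))³ = ((3 - 1*2)/((-10*(-1/11) - 4*(-⅐)) + 4))³ = ((3 - 2)/((10/11 + 4/7) + 4))³ = (1/(114/77 + 4))³ = (1/(422/77))³ = (1*(77/422))³ = (77/422)³ = 456533/75151448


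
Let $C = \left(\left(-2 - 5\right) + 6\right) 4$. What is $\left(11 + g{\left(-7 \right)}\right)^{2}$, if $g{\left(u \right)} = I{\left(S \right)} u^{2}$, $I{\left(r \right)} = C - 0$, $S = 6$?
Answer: $34225$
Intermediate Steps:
$C = -4$ ($C = \left(\left(-2 - 5\right) + 6\right) 4 = \left(-7 + 6\right) 4 = \left(-1\right) 4 = -4$)
$I{\left(r \right)} = -4$ ($I{\left(r \right)} = -4 - 0 = -4 + 0 = -4$)
$g{\left(u \right)} = - 4 u^{2}$
$\left(11 + g{\left(-7 \right)}\right)^{2} = \left(11 - 4 \left(-7\right)^{2}\right)^{2} = \left(11 - 196\right)^{2} = \left(-185\right)^{2} = 34225$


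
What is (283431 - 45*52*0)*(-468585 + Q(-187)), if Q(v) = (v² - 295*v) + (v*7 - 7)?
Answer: -107637740577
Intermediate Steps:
Q(v) = -7 + v² - 288*v (Q(v) = (v² - 295*v) + (7*v - 7) = (v² - 295*v) + (-7 + 7*v) = -7 + v² - 288*v)
(283431 - 45*52*0)*(-468585 + Q(-187)) = (283431 - 45*52*0)*(-468585 + (-7 + (-187)² - 288*(-187))) = (283431 - 2340*0)*(-468585 + (-7 + 34969 + 53856)) = (283431 + 0)*(-468585 + 88818) = 283431*(-379767) = -107637740577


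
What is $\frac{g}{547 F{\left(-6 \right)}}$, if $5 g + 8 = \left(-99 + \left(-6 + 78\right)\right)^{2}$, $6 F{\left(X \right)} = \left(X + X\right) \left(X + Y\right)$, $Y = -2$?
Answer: $\frac{721}{43760} \approx 0.016476$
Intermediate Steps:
$F{\left(X \right)} = \frac{X \left(-2 + X\right)}{3}$ ($F{\left(X \right)} = \frac{\left(X + X\right) \left(X - 2\right)}{6} = \frac{2 X \left(-2 + X\right)}{6} = \frac{X \left(-2 + X\right)}{3}$)
$g = \frac{721}{5}$ ($g = - \frac{8}{5} + \frac{\left(-99 + \left(-6 + 78\right)\right)^{2}}{5} = - \frac{8}{5} + \frac{\left(-99 + 72\right)^{2}}{5} = - \frac{8}{5} + \frac{\left(-27\right)^{2}}{5} = - \frac{8}{5} + \frac{1}{5} \cdot 729 = - \frac{8}{5} + \frac{729}{5} = \frac{721}{5} \approx 144.2$)
$\frac{g}{547 F{\left(-6 \right)}} = \frac{721}{5 \cdot 547 \cdot \frac{1}{3} \left(-6\right) \left(-2 - 6\right)} = \frac{721}{5 \cdot 547 \cdot \frac{1}{3} \left(-6\right) \left(-8\right)} = \frac{721}{5 \cdot 547 \cdot 16} = \frac{721}{5 \cdot 8752} = \frac{721}{5} \cdot \frac{1}{8752} = \frac{721}{43760}$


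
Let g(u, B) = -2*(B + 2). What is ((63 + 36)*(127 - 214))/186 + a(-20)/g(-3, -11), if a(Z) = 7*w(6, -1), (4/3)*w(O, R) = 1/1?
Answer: -34235/744 ≈ -46.015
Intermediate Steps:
w(O, R) = ¾ (w(O, R) = (¾)/1 = (¾)*1 = ¾)
a(Z) = 21/4 (a(Z) = 7*(¾) = 21/4)
g(u, B) = -4 - 2*B (g(u, B) = -2*(2 + B) = -4 - 2*B)
((63 + 36)*(127 - 214))/186 + a(-20)/g(-3, -11) = ((63 + 36)*(127 - 214))/186 + 21/(4*(-4 - 2*(-11))) = (99*(-87))*(1/186) + 21/(4*(-4 + 22)) = -8613*1/186 + (21/4)/18 = -2871/62 + (21/4)*(1/18) = -2871/62 + 7/24 = -34235/744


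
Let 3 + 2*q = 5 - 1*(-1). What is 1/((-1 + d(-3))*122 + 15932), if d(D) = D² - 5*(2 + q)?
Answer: 1/14773 ≈ 6.7691e-5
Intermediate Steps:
q = 3/2 (q = -3/2 + (5 - 1*(-1))/2 = -3/2 + (5 + 1)/2 = -3/2 + (½)*6 = -3/2 + 3 = 3/2 ≈ 1.5000)
d(D) = -35/2 + D² (d(D) = D² - 5*(2 + 3/2) = D² - 5*7/2 = D² - 1*35/2 = D² - 35/2 = -35/2 + D²)
1/((-1 + d(-3))*122 + 15932) = 1/((-1 + (-35/2 + (-3)²))*122 + 15932) = 1/((-1 + (-35/2 + 9))*122 + 15932) = 1/((-1 - 17/2)*122 + 15932) = 1/(-19/2*122 + 15932) = 1/(-1159 + 15932) = 1/14773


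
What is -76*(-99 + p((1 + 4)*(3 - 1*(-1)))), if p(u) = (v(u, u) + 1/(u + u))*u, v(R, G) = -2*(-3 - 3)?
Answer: -10754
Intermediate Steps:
v(R, G) = 12 (v(R, G) = -2*(-6) = 12)
p(u) = u*(12 + 1/(2*u)) (p(u) = (12 + 1/(u + u))*u = (12 + 1/(2*u))*u = u*(12 + 1/(2*u)))
-76*(-99 + p((1 + 4)*(3 - 1*(-1)))) = -76*(-99 + (1/2 + 12*((1 + 4)*(3 - 1*(-1))))) = -76*(-99 + (1/2 + 12*(5*(3 + 1)))) = -76*(-99 + (1/2 + 12*(5*4))) = -76*(-99 + (1/2 + 12*20)) = -76*(-99 + (1/2 + 240)) = -76*(-99 + 481/2) = -76*283/2 = -10754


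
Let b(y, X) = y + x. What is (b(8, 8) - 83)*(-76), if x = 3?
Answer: 5472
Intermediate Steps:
b(y, X) = 3 + y (b(y, X) = y + 3 = 3 + y)
(b(8, 8) - 83)*(-76) = ((3 + 8) - 83)*(-76) = (11 - 83)*(-76) = -72*(-76) = 5472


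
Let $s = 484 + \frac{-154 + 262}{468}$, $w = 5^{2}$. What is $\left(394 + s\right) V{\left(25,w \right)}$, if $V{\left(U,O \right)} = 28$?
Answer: $\frac{319676}{13} \approx 24590.0$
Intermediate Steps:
$w = 25$
$s = \frac{6295}{13}$ ($s = 484 + 108 \cdot \frac{1}{468} = 484 + \frac{3}{13} = \frac{6295}{13} \approx 484.23$)
$\left(394 + s\right) V{\left(25,w \right)} = \left(394 + \frac{6295}{13}\right) 28 = \frac{11417}{13} \cdot 28 = \frac{319676}{13}$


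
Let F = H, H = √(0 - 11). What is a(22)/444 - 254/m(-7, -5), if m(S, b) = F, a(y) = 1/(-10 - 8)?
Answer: -1/7992 + 254*I*√11/11 ≈ -0.00012513 + 76.584*I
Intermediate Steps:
a(y) = -1/18 (a(y) = 1/(-18) = -1/18)
H = I*√11 (H = √(-11) = I*√11 ≈ 3.3166*I)
F = I*√11 ≈ 3.3166*I
m(S, b) = I*√11
a(22)/444 - 254/m(-7, -5) = -1/18/444 - 254*(-I*√11/11) = -1/18*1/444 - (-254)*I*√11/11 = -1/7992 + 254*I*√11/11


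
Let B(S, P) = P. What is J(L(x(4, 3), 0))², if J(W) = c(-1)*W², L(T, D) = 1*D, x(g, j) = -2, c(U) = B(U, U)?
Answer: 0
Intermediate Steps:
c(U) = U
L(T, D) = D
J(W) = -W²
J(L(x(4, 3), 0))² = (-1*0²)² = (-1*0)² = 0² = 0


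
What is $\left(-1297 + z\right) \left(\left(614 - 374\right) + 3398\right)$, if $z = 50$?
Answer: $-4536586$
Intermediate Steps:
$\left(-1297 + z\right) \left(\left(614 - 374\right) + 3398\right) = \left(-1297 + 50\right) \left(\left(614 - 374\right) + 3398\right) = - 1247 \left(240 + 3398\right) = \left(-1247\right) 3638 = -4536586$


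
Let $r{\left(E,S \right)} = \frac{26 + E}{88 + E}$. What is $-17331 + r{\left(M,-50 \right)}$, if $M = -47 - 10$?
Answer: $-17332$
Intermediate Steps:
$M = -57$ ($M = -47 - 10 = -57$)
$r{\left(E,S \right)} = \frac{26 + E}{88 + E}$
$-17331 + r{\left(M,-50 \right)} = -17331 + \frac{26 - 57}{88 - 57} = -17331 + \frac{1}{31} \left(-31\right) = -17331 - 1 = -17332$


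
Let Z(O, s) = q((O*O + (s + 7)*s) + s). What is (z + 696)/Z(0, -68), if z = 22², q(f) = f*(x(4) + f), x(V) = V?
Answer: 59/833136 ≈ 7.0817e-5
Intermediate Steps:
q(f) = f*(4 + f)
z = 484
Z(O, s) = (s + O² + s*(7 + s))*(4 + s + O² + s*(7 + s)) (Z(O, s) = ((O*O + (s + 7)*s) + s)*(4 + ((O*O + (s + 7)*s) + s)) = ((O² + (7 + s)*s) + s)*(4 + ((O² + (7 + s)*s) + s)) = ((O² + s*(7 + s)) + s)*(4 + ((O² + s*(7 + s)) + s)) = (s + O² + s*(7 + s))*(4 + (s + O² + s*(7 + s))) = (s + O² + s*(7 + s))*(4 + s + O² + s*(7 + s)))
(z + 696)/Z(0, -68) = (484 + 696)/(((0² + (-68)² + 8*(-68))*(4 + 0² + (-68)² + 8*(-68)))) = 1180/(((0 + 4624 - 544)*(4 + 0 + 4624 - 544))) = 1180/((4080*4084)) = 1180/16662720 = 1180*(1/16662720) = 59/833136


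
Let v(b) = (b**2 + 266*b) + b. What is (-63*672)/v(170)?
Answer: -21168/37145 ≈ -0.56987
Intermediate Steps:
v(b) = b**2 + 267*b
(-63*672)/v(170) = (-63*672)/((170*(267 + 170))) = -42336/(170*437) = -42336/74290 = -42336*1/74290 = -21168/37145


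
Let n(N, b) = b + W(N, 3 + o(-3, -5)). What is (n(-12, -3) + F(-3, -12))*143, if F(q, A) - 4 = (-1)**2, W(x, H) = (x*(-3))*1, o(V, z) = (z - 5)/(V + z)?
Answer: 5434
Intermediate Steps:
o(V, z) = (-5 + z)/(V + z)
W(x, H) = -3*x (W(x, H) = -3*x*1 = -3*x)
F(q, A) = 5 (F(q, A) = 4 + (-1)**2 = 4 + 1 = 5)
n(N, b) = b - 3*N
(n(-12, -3) + F(-3, -12))*143 = ((-3 - 3*(-12)) + 5)*143 = ((-3 + 36) + 5)*143 = (33 + 5)*143 = 38*143 = 5434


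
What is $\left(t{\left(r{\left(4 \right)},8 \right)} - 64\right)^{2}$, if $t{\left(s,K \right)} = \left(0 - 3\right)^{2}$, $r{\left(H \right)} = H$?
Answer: $3025$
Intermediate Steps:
$t{\left(s,K \right)} = 9$ ($t{\left(s,K \right)} = \left(-3\right)^{2} = 9$)
$\left(t{\left(r{\left(4 \right)},8 \right)} - 64\right)^{2} = \left(9 - 64\right)^{2} = \left(-55\right)^{2} = 3025$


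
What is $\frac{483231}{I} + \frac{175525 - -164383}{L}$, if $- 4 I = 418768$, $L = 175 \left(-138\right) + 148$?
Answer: $- \frac{3370297057}{179486956} \approx -18.777$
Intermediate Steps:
$L = -24002$ ($L = -24150 + 148 = -24002$)
$I = -104692$ ($I = \left(- \frac{1}{4}\right) 418768 = -104692$)
$\frac{483231}{I} + \frac{175525 - -164383}{L} = \frac{483231}{-104692} + \frac{175525 - -164383}{-24002} = 483231 \left(- \frac{1}{104692}\right) + \left(175525 + 164383\right) \left(- \frac{1}{24002}\right) = - \frac{69033}{14956} + 339908 \left(- \frac{1}{24002}\right) = - \frac{69033}{14956} - \frac{169954}{12001} = - \frac{3370297057}{179486956}$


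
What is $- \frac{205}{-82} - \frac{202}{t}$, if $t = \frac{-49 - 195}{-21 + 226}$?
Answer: $\frac{10505}{61} \approx 172.21$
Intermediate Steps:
$t = - \frac{244}{205} \approx -1.1902$
$- \frac{205}{-82} - \frac{202}{t} = - \frac{205}{-82} - \frac{202}{- \frac{244}{205}} = \left(-205\right) \left(- \frac{1}{82}\right) - - \frac{20705}{122} = \frac{5}{2} + \frac{20705}{122} = \frac{10505}{61}$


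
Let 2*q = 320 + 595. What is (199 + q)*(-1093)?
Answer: -1435109/2 ≈ -7.1755e+5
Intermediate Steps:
q = 915/2 (q = (320 + 595)/2 = (½)*915 = 915/2 ≈ 457.50)
(199 + q)*(-1093) = (199 + 915/2)*(-1093) = (1313/2)*(-1093) = -1435109/2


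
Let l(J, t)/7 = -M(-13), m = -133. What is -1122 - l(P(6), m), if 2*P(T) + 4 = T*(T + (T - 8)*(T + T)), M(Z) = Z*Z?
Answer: 61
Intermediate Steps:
M(Z) = Z**2
P(T) = -2 + T*(T + 2*T*(-8 + T))/2 (P(T) = -2 + (T*(T + (T - 8)*(T + T)))/2 = -2 + (T*(T + (-8 + T)*(2*T)))/2 = -2 + (T*(T + 2*T*(-8 + T)))/2 = -2 + T*(T + 2*T*(-8 + T))/2)
l(J, t) = -1183 (l(J, t) = 7*(-1*(-13)**2) = 7*(-1*169) = 7*(-169) = -1183)
-1122 - l(P(6), m) = -1122 - 1*(-1183) = -1122 + 1183 = 61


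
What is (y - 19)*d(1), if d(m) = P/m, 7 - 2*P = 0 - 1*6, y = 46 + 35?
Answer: 403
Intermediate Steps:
y = 81
P = 13/2 (P = 7/2 - (0 - 1*6)/2 = 7/2 - (0 - 6)/2 = 7/2 - ½*(-6) = 7/2 + 3 = 13/2 ≈ 6.5000)
d(m) = 13/(2*m)
(y - 19)*d(1) = (81 - 19)*((13/2)/1) = 62*((13/2)*1) = 62*(13/2) = 403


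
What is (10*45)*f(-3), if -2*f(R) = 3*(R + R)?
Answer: 4050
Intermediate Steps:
f(R) = -3*R (f(R) = -3*(R + R)/2 = -3*2*R/2 = -3*R)
(10*45)*f(-3) = (10*45)*(-3*(-3)) = 450*9 = 4050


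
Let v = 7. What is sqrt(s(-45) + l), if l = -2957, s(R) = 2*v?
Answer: 3*I*sqrt(327) ≈ 54.249*I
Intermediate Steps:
s(R) = 14 (s(R) = 2*7 = 14)
sqrt(s(-45) + l) = sqrt(14 - 2957) = sqrt(-2943) = 3*I*sqrt(327)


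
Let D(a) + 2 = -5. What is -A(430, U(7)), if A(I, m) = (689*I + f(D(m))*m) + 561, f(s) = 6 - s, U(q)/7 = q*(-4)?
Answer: -294283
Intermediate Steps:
D(a) = -7 (D(a) = -2 - 5 = -7)
U(q) = -28*q (U(q) = 7*(q*(-4)) = 7*(-4*q) = -28*q)
A(I, m) = 561 + 13*m + 689*I (A(I, m) = (689*I + (6 - 1*(-7))*m) + 561 = (689*I + (6 + 7)*m) + 561 = (689*I + 13*m) + 561 = (13*m + 689*I) + 561 = 561 + 13*m + 689*I)
-A(430, U(7)) = -(561 + 13*(-28*7) + 689*430) = -(561 + 13*(-196) + 296270) = -(561 - 2548 + 296270) = -1*294283 = -294283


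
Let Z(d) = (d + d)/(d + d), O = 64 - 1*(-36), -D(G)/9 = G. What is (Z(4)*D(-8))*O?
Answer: 7200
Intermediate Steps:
D(G) = -9*G
O = 100 (O = 64 + 36 = 100)
Z(d) = 1 (Z(d) = (2*d)/((2*d)) = (2*d)*(1/(2*d)) = 1)
(Z(4)*D(-8))*O = (1*(-9*(-8)))*100 = (1*72)*100 = 72*100 = 7200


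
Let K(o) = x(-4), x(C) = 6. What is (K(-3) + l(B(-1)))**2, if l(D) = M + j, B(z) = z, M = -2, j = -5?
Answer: 1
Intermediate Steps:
K(o) = 6
l(D) = -7 (l(D) = -2 - 5 = -7)
(K(-3) + l(B(-1)))**2 = (6 - 7)**2 = (-1)**2 = 1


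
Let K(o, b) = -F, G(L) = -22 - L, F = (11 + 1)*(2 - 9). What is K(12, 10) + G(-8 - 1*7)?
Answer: 77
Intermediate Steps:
F = -84 (F = 12*(-7) = -84)
K(o, b) = 84 (K(o, b) = -1*(-84) = 84)
K(12, 10) + G(-8 - 1*7) = 84 + (-22 - (-8 - 1*7)) = 84 + (-22 - (-8 - 7)) = 84 + (-22 - 1*(-15)) = 84 + (-22 + 15) = 84 - 7 = 77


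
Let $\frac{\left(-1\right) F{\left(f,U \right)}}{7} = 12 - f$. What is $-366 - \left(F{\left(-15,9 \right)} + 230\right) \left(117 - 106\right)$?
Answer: $-817$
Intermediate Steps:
$F{\left(f,U \right)} = -84 + 7 f$ ($F{\left(f,U \right)} = - 7 \left(12 - f\right) = -84 + 7 f$)
$-366 - \left(F{\left(-15,9 \right)} + 230\right) \left(117 - 106\right) = -366 - \left(\left(-84 + 7 \left(-15\right)\right) + 230\right) \left(117 - 106\right) = -366 - \left(\left(-84 - 105\right) + 230\right) 11 = -366 - \left(-189 + 230\right) 11 = -366 - 41 \cdot 11 = -366 - 451 = -817$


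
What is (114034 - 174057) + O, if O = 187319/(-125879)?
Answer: -7555822536/125879 ≈ -60025.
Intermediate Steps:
O = -187319/125879 (O = 187319*(-1/125879) = -187319/125879 ≈ -1.4881)
(114034 - 174057) + O = (114034 - 174057) - 187319/125879 = -60023 - 187319/125879 = -7555822536/125879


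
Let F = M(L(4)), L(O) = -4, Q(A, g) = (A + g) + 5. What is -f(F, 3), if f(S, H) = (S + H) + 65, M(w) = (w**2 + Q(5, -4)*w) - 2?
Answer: -58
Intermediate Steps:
Q(A, g) = 5 + A + g
M(w) = -2 + w**2 + 6*w (M(w) = (w**2 + (5 + 5 - 4)*w) - 2 = (w**2 + 6*w) - 2 = -2 + w**2 + 6*w)
F = -10 (F = -2 + (-4)**2 + 6*(-4) = -2 + 16 - 24 = -10)
f(S, H) = 65 + H + S (f(S, H) = (H + S) + 65 = 65 + H + S)
-f(F, 3) = -(65 + 3 - 10) = -1*58 = -58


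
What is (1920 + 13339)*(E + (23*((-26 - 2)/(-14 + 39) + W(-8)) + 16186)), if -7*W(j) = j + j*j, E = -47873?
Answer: -12167816521/25 ≈ -4.8671e+8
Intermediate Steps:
W(j) = -j/7 - j²/7 (W(j) = -(j + j*j)/7 = -(j + j²)/7 = -j/7 - j²/7)
(1920 + 13339)*(E + (23*((-26 - 2)/(-14 + 39) + W(-8)) + 16186)) = (1920 + 13339)*(-47873 + (23*((-26 - 2)/(-14 + 39) - ⅐*(-8)*(1 - 8)) + 16186)) = 15259*(-47873 + (23*(-28/25 - ⅐*(-8)*(-7)) + 16186)) = 15259*(-47873 + (23*(-28*1/25 - 8) + 16186)) = 15259*(-47873 + (23*(-28/25 - 8) + 16186)) = 15259*(-47873 + (23*(-228/25) + 16186)) = 15259*(-47873 + (-5244/25 + 16186)) = 15259*(-47873 + 399406/25) = 15259*(-797419/25) = -12167816521/25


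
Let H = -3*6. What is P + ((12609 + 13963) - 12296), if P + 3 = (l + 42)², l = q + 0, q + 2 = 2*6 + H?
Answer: 15429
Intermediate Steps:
H = -18
q = -8 (q = -2 + (2*6 - 18) = -2 + (12 - 18) = -2 - 6 = -8)
l = -8 (l = -8 + 0 = -8)
P = 1153 (P = -3 + (-8 + 42)² = -3 + 34² = -3 + 1156 = 1153)
P + ((12609 + 13963) - 12296) = 1153 + ((12609 + 13963) - 12296) = 1153 + (26572 - 12296) = 1153 + 14276 = 15429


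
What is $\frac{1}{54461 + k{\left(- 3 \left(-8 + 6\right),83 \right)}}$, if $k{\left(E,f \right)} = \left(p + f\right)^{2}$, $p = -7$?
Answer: $\frac{1}{60237} \approx 1.6601 \cdot 10^{-5}$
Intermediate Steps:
$k{\left(E,f \right)} = \left(-7 + f\right)^{2}$
$\frac{1}{54461 + k{\left(- 3 \left(-8 + 6\right),83 \right)}} = \frac{1}{54461 + \left(-7 + 83\right)^{2}} = \frac{1}{54461 + 76^{2}} = \frac{1}{54461 + 5776} = \frac{1}{60237}$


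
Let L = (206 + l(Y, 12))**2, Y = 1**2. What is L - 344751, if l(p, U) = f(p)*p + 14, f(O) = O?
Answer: -295910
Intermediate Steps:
Y = 1
l(p, U) = 14 + p**2 (l(p, U) = p*p + 14 = p**2 + 14 = 14 + p**2)
L = 48841 (L = (206 + (14 + 1**2))**2 = (206 + (14 + 1))**2 = (206 + 15)**2 = 221**2 = 48841)
L - 344751 = 48841 - 344751 = -295910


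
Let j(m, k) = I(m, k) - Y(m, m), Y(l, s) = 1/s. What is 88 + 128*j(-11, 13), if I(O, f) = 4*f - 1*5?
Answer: 67272/11 ≈ 6115.6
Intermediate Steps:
I(O, f) = -5 + 4*f (I(O, f) = 4*f - 5 = -5 + 4*f)
j(m, k) = -5 - 1/m + 4*k (j(m, k) = (-5 + 4*k) - 1/m = -5 - 1/m + 4*k)
88 + 128*j(-11, 13) = 88 + 128*(-5 - 1/(-11) + 4*13) = 88 + 128*(-5 - 1*(-1/11) + 52) = 88 + 128*(-5 + 1/11 + 52) = 88 + 128*(518/11) = 88 + 66304/11 = 67272/11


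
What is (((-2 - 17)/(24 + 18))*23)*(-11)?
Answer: 4807/42 ≈ 114.45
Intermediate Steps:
(((-2 - 17)/(24 + 18))*23)*(-11) = (-19/42*23)*(-11) = (-19*1/42*23)*(-11) = -19/42*23*(-11) = -437/42*(-11) = 4807/42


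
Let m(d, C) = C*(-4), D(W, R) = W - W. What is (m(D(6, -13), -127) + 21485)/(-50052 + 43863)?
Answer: -7331/2063 ≈ -3.5536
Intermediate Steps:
D(W, R) = 0
m(d, C) = -4*C
(m(D(6, -13), -127) + 21485)/(-50052 + 43863) = (-4*(-127) + 21485)/(-50052 + 43863) = (508 + 21485)/(-6189) = 21993*(-1/6189) = -7331/2063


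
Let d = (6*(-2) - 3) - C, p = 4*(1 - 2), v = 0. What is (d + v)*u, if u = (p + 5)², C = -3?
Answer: -12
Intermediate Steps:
p = -4 (p = 4*(-1) = -4)
d = -12 (d = (6*(-2) - 3) - 1*(-3) = (-12 - 3) + 3 = -15 + 3 = -12)
u = 1 (u = (-4 + 5)² = 1² = 1)
(d + v)*u = (-12 + 0)*1 = -12*1 = -12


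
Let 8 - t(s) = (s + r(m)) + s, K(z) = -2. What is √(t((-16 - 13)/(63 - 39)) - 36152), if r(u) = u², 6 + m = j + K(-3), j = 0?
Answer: I*√1303401/6 ≈ 190.28*I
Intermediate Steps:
m = -8 (m = -6 + (0 - 2) = -6 - 2 = -8)
t(s) = -56 - 2*s (t(s) = 8 - ((s + (-8)²) + s) = 8 - ((s + 64) + s) = 8 - ((64 + s) + s) = 8 - (64 + 2*s) = 8 + (-64 - 2*s) = -56 - 2*s)
√(t((-16 - 13)/(63 - 39)) - 36152) = √((-56 - 2*(-16 - 13)/(63 - 39)) - 36152) = √((-56 - (-58)/24) - 36152) = √((-56 - 2*(-29/24)) - 36152) = √((-56 + 29/12) - 36152) = √(-643/12 - 36152) = √(-434467/12) = I*√1303401/6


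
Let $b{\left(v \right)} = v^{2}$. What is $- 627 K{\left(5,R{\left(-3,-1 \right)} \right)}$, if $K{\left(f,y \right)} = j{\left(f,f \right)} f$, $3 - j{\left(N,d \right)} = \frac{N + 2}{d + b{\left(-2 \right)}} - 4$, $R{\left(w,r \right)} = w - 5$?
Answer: $- \frac{58520}{3} \approx -19507.0$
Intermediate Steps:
$R{\left(w,r \right)} = -5 + w$
$j{\left(N,d \right)} = 7 - \frac{2 + N}{4 + d}$ ($j{\left(N,d \right)} = 3 - \left(\frac{N + 2}{d + \left(-2\right)^{2}} - 4\right) = 3 - \left(\frac{2 + N}{d + 4} - 4\right) = 3 - \left(\frac{2 + N}{4 + d} - 4\right) = 3 - \left(-4 + \frac{2 + N}{4 + d}\right) = 7 - \frac{2 + N}{4 + d}$)
$K{\left(f,y \right)} = \frac{f \left(26 + 6 f\right)}{4 + f}$ ($K{\left(f,y \right)} = \frac{26 - f + 7 f}{4 + f} f = \frac{26 + 6 f}{4 + f} f = \frac{f \left(26 + 6 f\right)}{4 + f}$)
$- 627 K{\left(5,R{\left(-3,-1 \right)} \right)} = - 627 \cdot 2 \cdot 5 \frac{1}{4 + 5} \left(13 + 3 \cdot 5\right) = - 627 \cdot 2 \cdot 5 \cdot \frac{1}{9} \left(13 + 15\right) = - 627 \cdot 2 \cdot 5 \cdot \frac{1}{9} \cdot 28 = \left(-627\right) \frac{280}{9} = - \frac{58520}{3}$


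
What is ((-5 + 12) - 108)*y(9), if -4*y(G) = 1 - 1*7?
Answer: -303/2 ≈ -151.50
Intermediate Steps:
y(G) = 3/2 (y(G) = -(1 - 1*7)/4 = -(1 - 7)/4 = -¼*(-6) = 3/2)
((-5 + 12) - 108)*y(9) = ((-5 + 12) - 108)*(3/2) = (7 - 108)*(3/2) = -101*3/2 = -303/2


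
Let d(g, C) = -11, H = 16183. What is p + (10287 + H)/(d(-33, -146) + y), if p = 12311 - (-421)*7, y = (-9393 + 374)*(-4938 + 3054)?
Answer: 51852136400/3398357 ≈ 15258.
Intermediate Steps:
y = 16991796 (y = -9019*(-1884) = 16991796)
p = 15258 (p = 12311 - 1*(-2947) = 12311 + 2947 = 15258)
p + (10287 + H)/(d(-33, -146) + y) = 15258 + (10287 + 16183)/(-11 + 16991796) = 15258 + 26470/16991785 = 15258 + 26470*(1/16991785) = 15258 + 5294/3398357 = 51852136400/3398357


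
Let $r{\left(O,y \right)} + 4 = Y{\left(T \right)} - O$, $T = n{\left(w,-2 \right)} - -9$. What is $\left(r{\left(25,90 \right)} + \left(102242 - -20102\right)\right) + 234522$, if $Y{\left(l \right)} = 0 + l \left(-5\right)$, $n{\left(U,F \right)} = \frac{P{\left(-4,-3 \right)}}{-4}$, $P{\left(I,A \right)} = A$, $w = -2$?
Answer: $\frac{1427153}{4} \approx 3.5679 \cdot 10^{5}$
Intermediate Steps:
$n{\left(U,F \right)} = \frac{3}{4}$ ($n{\left(U,F \right)} = - \frac{3}{-4} = \left(-3\right) \left(- \frac{1}{4}\right) = \frac{3}{4}$)
$T = \frac{39}{4}$ ($T = \frac{3}{4} - -9 = \frac{3}{4} + 9 = \frac{39}{4} \approx 9.75$)
$Y{\left(l \right)} = - 5 l$ ($Y{\left(l \right)} = 0 - 5 l = - 5 l$)
$r{\left(O,y \right)} = - \frac{211}{4} - O$ ($r{\left(O,y \right)} = -4 - \left(\frac{195}{4} + O\right) = - \frac{211}{4} - O$)
$\left(r{\left(25,90 \right)} + \left(102242 - -20102\right)\right) + 234522 = \left(\left(- \frac{211}{4} - 25\right) + \left(102242 - -20102\right)\right) + 234522 = \left(\left(- \frac{211}{4} - 25\right) + \left(102242 + 20102\right)\right) + 234522 = \left(- \frac{311}{4} + 122344\right) + 234522 = \frac{489065}{4} + 234522 = \frac{1427153}{4}$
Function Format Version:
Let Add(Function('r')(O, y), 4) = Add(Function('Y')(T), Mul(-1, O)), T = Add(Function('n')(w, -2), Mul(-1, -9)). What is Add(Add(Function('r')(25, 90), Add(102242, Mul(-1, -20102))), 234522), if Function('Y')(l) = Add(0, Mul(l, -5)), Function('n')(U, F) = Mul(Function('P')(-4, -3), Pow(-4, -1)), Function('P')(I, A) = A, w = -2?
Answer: Rational(1427153, 4) ≈ 3.5679e+5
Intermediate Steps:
Function('n')(U, F) = Rational(3, 4) (Function('n')(U, F) = Mul(-3, Pow(-4, -1)) = Mul(-3, Rational(-1, 4)) = Rational(3, 4))
T = Rational(39, 4) (T = Add(Rational(3, 4), Mul(-1, -9)) = Add(Rational(3, 4), 9) = Rational(39, 4) ≈ 9.7500)
Function('Y')(l) = Mul(-5, l) (Function('Y')(l) = Add(0, Mul(-5, l)) = Mul(-5, l))
Function('r')(O, y) = Add(Rational(-211, 4), Mul(-1, O)) (Function('r')(O, y) = Add(-4, Add(Mul(-5, Rational(39, 4)), Mul(-1, O))) = Add(-4, Add(Rational(-195, 4), Mul(-1, O))) = Add(Rational(-211, 4), Mul(-1, O)))
Add(Add(Function('r')(25, 90), Add(102242, Mul(-1, -20102))), 234522) = Add(Add(Add(Rational(-211, 4), Mul(-1, 25)), Add(102242, Mul(-1, -20102))), 234522) = Add(Add(Add(Rational(-211, 4), -25), Add(102242, 20102)), 234522) = Add(Add(Rational(-311, 4), 122344), 234522) = Add(Rational(489065, 4), 234522) = Rational(1427153, 4)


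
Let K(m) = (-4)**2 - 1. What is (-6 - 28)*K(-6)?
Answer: -510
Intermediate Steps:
K(m) = 15 (K(m) = 16 - 1 = 15)
(-6 - 28)*K(-6) = (-6 - 28)*15 = -34*15 = -510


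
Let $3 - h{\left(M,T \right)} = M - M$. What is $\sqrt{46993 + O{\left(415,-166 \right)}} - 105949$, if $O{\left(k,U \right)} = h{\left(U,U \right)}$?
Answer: $-105949 + 2 \sqrt{11749} \approx -1.0573 \cdot 10^{5}$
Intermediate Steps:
$h{\left(M,T \right)} = 3$ ($h{\left(M,T \right)} = 3 - \left(M - M\right) = 3 - 0 = 3 + 0 = 3$)
$O{\left(k,U \right)} = 3$
$\sqrt{46993 + O{\left(415,-166 \right)}} - 105949 = \sqrt{46993 + 3} - 105949 = \sqrt{46996} - 105949 = 2 \sqrt{11749} - 105949 = -105949 + 2 \sqrt{11749}$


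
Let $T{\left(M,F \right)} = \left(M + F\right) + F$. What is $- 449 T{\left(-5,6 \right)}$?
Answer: $-3143$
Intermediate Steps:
$T{\left(M,F \right)} = M + 2 F$ ($T{\left(M,F \right)} = \left(F + M\right) + F = M + 2 F$)
$- 449 T{\left(-5,6 \right)} = - 449 \left(-5 + 2 \cdot 6\right) = - 449 \left(-5 + 12\right) = \left(-449\right) 7 = -3143$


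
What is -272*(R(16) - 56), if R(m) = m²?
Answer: -54400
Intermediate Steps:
-272*(R(16) - 56) = -272*(16² - 56) = -272*(256 - 56) = -272*200 = -54400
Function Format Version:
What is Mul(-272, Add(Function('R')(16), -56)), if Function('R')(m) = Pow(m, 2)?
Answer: -54400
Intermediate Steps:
Mul(-272, Add(Function('R')(16), -56)) = Mul(-272, Add(Pow(16, 2), -56)) = Mul(-272, Add(256, -56)) = Mul(-272, 200) = -54400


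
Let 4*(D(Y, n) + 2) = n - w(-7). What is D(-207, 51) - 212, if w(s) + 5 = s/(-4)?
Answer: -3207/16 ≈ -200.44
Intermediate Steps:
w(s) = -5 - s/4 (w(s) = -5 + s/(-4) = -5 + s*(-¼) = -5 - s/4)
D(Y, n) = -19/16 + n/4 (D(Y, n) = -2 + (n - (-5 - ¼*(-7)))/4 = -2 + (n - (-5 + 7/4))/4 = -2 + (n - 1*(-13/4))/4 = -2 + (n + 13/4)/4 = -2 + (13/4 + n)/4 = -2 + (13/16 + n/4) = -19/16 + n/4)
D(-207, 51) - 212 = (-19/16 + (¼)*51) - 212 = (-19/16 + 51/4) - 212 = 185/16 - 212 = -3207/16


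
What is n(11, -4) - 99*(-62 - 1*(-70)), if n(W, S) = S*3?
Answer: -804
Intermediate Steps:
n(W, S) = 3*S
n(11, -4) - 99*(-62 - 1*(-70)) = 3*(-4) - 99*(-62 - 1*(-70)) = -12 - 99*(-62 + 70) = -12 - 99*8 = -12 - 792 = -804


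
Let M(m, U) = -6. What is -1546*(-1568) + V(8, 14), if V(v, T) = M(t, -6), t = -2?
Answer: 2424122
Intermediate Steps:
V(v, T) = -6
-1546*(-1568) + V(8, 14) = -1546*(-1568) - 6 = 2424128 - 6 = 2424122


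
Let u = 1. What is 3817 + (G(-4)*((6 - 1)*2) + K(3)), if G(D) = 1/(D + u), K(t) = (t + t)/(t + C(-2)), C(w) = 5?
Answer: 45773/12 ≈ 3814.4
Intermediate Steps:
K(t) = 2*t/(5 + t) (K(t) = (t + t)/(t + 5) = (2*t)/(5 + t) = 2*t/(5 + t))
G(D) = 1/(1 + D) (G(D) = 1/(D + 1) = 1/(1 + D))
3817 + (G(-4)*((6 - 1)*2) + K(3)) = 3817 + (((6 - 1)*2)/(1 - 4) + 2*3/(5 + 3)) = 3817 + ((5*2)/(-3) + 2*3/8) = 3817 + (-⅓*10 + 2*3*(⅛)) = 3817 + (-10/3 + ¾) = 3817 - 31/12 = 45773/12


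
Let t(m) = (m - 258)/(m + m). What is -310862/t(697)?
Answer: -433341628/439 ≈ -9.8711e+5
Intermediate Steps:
t(m) = (-258 + m)/(2*m) (t(m) = (-258 + m)/((2*m)) = (-258 + m)*(1/(2*m)) = (-258 + m)/(2*m))
-310862/t(697) = -310862*1394/(-258 + 697) = -310862/((½)*(1/697)*439) = -310862/439/1394 = -310862*1394/439 = -433341628/439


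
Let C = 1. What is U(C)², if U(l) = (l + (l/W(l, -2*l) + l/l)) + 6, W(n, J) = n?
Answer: 81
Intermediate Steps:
U(l) = 8 + l (U(l) = (l + (l/l + l/l)) + 6 = (l + (1 + 1)) + 6 = (l + 2) + 6 = (2 + l) + 6 = 8 + l)
U(C)² = (8 + 1)² = 9² = 81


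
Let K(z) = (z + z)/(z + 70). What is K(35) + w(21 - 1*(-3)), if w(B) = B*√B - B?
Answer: -70/3 + 48*√6 ≈ 94.242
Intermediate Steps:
K(z) = 2*z/(70 + z) (K(z) = (2*z)/(70 + z) = 2*z/(70 + z))
w(B) = B^(3/2) - B
K(35) + w(21 - 1*(-3)) = 2*35/(70 + 35) + ((21 - 1*(-3))^(3/2) - (21 - 1*(-3))) = 2*35/105 + ((21 + 3)^(3/2) - (21 + 3)) = 2*35*(1/105) + (24^(3/2) - 1*24) = ⅔ + (48*√6 - 24) = ⅔ + (-24 + 48*√6) = -70/3 + 48*√6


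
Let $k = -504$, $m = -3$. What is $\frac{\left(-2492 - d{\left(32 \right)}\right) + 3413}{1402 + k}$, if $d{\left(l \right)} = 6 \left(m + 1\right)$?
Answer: $\frac{933}{898} \approx 1.039$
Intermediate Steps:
$d{\left(l \right)} = -12$ ($d{\left(l \right)} = 6 \left(-3 + 1\right) = 6 \left(-2\right) = -12$)
$\frac{\left(-2492 - d{\left(32 \right)}\right) + 3413}{1402 + k} = \frac{\left(-2492 - -12\right) + 3413}{1402 - 504} = \frac{\left(-2492 + 12\right) + 3413}{898} = \left(-2480 + 3413\right) \frac{1}{898} = 933 \cdot \frac{1}{898} = \frac{933}{898}$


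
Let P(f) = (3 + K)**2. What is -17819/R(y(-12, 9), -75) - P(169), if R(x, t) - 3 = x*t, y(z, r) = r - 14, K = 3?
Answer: -31427/378 ≈ -83.140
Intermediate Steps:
y(z, r) = -14 + r
R(x, t) = 3 + t*x (R(x, t) = 3 + x*t = 3 + t*x)
P(f) = 36 (P(f) = (3 + 3)**2 = 6**2 = 36)
-17819/R(y(-12, 9), -75) - P(169) = -17819/(3 - 75*(-14 + 9)) - 1*36 = -17819/(3 - 75*(-5)) - 36 = -17819/(3 + 375) - 36 = -17819/378 - 36 = -31427/378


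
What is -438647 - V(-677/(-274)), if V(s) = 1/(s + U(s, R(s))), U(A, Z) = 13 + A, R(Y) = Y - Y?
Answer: -1078194463/2458 ≈ -4.3865e+5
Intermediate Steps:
R(Y) = 0
V(s) = 1/(13 + 2*s) (V(s) = 1/(s + (13 + s)) = 1/(13 + 2*s))
-438647 - V(-677/(-274)) = -438647 - 1/(13 + 2*(-677/(-274))) = -438647 - 1/(13 + 2*(-677*(-1/274))) = -438647 - 1/(13 + 2*(677/274)) = -438647 - 1/(13 + 677/137) = -438647 - 1/2458/137 = -438647 - 1*137/2458 = -438647 - 137/2458 = -1078194463/2458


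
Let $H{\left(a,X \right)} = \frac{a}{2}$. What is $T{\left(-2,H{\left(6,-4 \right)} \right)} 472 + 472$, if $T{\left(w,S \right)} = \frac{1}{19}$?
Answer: $\frac{9440}{19} \approx 496.84$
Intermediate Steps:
$H{\left(a,X \right)} = \frac{a}{2}$ ($H{\left(a,X \right)} = a \frac{1}{2} = \frac{a}{2}$)
$T{\left(w,S \right)} = \frac{1}{19}$
$T{\left(-2,H{\left(6,-4 \right)} \right)} 472 + 472 = \frac{1}{19} \cdot 472 + 472 = \frac{472}{19} + 472 = \frac{9440}{19}$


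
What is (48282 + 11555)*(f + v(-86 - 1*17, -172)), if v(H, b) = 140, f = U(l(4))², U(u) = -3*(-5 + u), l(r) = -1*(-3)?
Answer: 10531312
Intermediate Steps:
l(r) = 3
U(u) = 15 - 3*u
f = 36 (f = (15 - 3*3)² = (15 - 9)² = 6² = 36)
(48282 + 11555)*(f + v(-86 - 1*17, -172)) = (48282 + 11555)*(36 + 140) = 59837*176 = 10531312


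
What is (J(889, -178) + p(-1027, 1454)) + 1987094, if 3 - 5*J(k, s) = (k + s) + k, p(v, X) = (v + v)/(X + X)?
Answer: 14443846207/7270 ≈ 1.9868e+6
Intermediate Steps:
p(v, X) = v/X (p(v, X) = (2*v)/((2*X)) = (2*v)*(1/(2*X)) = v/X)
J(k, s) = 3/5 - 2*k/5 - s/5 (J(k, s) = 3/5 - ((k + s) + k)/5 = 3/5 - (s + 2*k)/5 = 3/5 + (-2*k/5 - s/5) = 3/5 - 2*k/5 - s/5)
(J(889, -178) + p(-1027, 1454)) + 1987094 = ((3/5 - 2/5*889 - 1/5*(-178)) - 1027/1454) + 1987094 = ((3/5 - 1778/5 + 178/5) - 1027*1/1454) + 1987094 = (-1597/5 - 1027/1454) + 1987094 = -2327173/7270 + 1987094 = 14443846207/7270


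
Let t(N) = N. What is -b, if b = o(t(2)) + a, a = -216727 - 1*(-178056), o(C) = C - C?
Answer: 38671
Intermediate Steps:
o(C) = 0
a = -38671 (a = -216727 + 178056 = -38671)
b = -38671 (b = 0 - 38671 = -38671)
-b = -1*(-38671) = 38671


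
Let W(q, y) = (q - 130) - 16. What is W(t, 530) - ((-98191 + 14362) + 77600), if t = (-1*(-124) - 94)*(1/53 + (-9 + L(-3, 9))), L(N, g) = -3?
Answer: 303349/53 ≈ 5723.6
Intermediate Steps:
t = -19050/53 (t = (-1*(-124) - 94)*(1/53 + (-9 - 3)) = (124 - 94)*(1/53 - 12) = 30*(-635/53) = -19050/53 ≈ -359.43)
W(q, y) = -146 + q (W(q, y) = (-130 + q) - 16 = -146 + q)
W(t, 530) - ((-98191 + 14362) + 77600) = (-146 - 19050/53) - ((-98191 + 14362) + 77600) = -26788/53 - (-83829 + 77600) = -26788/53 - 1*(-6229) = -26788/53 + 6229 = 303349/53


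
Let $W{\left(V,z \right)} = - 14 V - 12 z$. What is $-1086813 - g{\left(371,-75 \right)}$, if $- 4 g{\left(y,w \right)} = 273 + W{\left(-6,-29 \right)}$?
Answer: $- \frac{4346547}{4} \approx -1.0866 \cdot 10^{6}$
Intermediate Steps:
$g{\left(y,w \right)} = - \frac{705}{4}$ ($g{\left(y,w \right)} = - \frac{273 - -432}{4} = - \frac{273 + \left(84 + 348\right)}{4} = - \frac{273 + 432}{4} = \left(- \frac{1}{4}\right) 705 = - \frac{705}{4}$)
$-1086813 - g{\left(371,-75 \right)} = -1086813 - - \frac{705}{4} = -1086813 + \frac{705}{4} = - \frac{4346547}{4}$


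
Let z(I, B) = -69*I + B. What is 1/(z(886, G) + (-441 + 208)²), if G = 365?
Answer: -1/6480 ≈ -0.00015432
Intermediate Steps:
z(I, B) = B - 69*I
1/(z(886, G) + (-441 + 208)²) = 1/((365 - 69*886) + (-441 + 208)²) = 1/((365 - 61134) + (-233)²) = 1/(-60769 + 54289) = 1/(-6480) = -1/6480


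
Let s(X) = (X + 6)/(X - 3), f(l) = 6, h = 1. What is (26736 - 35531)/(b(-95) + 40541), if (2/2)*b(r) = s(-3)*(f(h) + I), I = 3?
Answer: -17590/81073 ≈ -0.21696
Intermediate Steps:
s(X) = (6 + X)/(-3 + X)
b(r) = -9/2 (b(r) = ((6 - 3)/(-3 - 3))*(6 + 3) = (3/(-6))*9 = -⅙*3*9 = -½*9 = -9/2)
(26736 - 35531)/(b(-95) + 40541) = (26736 - 35531)/(-9/2 + 40541) = -8795/81073/2 = -8795*2/81073 = -17590/81073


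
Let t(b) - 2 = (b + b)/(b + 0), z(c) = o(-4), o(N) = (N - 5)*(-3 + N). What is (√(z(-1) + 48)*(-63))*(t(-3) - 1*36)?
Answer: 2016*√111 ≈ 21240.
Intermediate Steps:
o(N) = (-5 + N)*(-3 + N)
z(c) = 63 (z(c) = 15 + (-4)² - 8*(-4) = 15 + 16 + 32 = 63)
t(b) = 4 (t(b) = 2 + (b + b)/(b + 0) = 2 + (2*b)/b = 2 + 2 = 4)
(√(z(-1) + 48)*(-63))*(t(-3) - 1*36) = (√(63 + 48)*(-63))*(4 - 1*36) = (√111*(-63))*(4 - 36) = -63*√111*(-32) = 2016*√111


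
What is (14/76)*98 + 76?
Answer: 1787/19 ≈ 94.053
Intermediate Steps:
(14/76)*98 + 76 = (14*(1/76))*98 + 76 = (7/38)*98 + 76 = 343/19 + 76 = 1787/19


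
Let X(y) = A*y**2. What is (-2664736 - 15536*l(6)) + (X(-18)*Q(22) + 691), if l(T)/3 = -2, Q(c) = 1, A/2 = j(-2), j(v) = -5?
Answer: -2574069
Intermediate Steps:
A = -10 (A = 2*(-5) = -10)
l(T) = -6 (l(T) = 3*(-2) = -6)
X(y) = -10*y**2
(-2664736 - 15536*l(6)) + (X(-18)*Q(22) + 691) = (-2664736 - 15536*(-6)) + (-10*(-18)**2*1 + 691) = (-2664736 + 93216) + (-10*324*1 + 691) = -2571520 + (-3240*1 + 691) = -2571520 + (-3240 + 691) = -2571520 - 2549 = -2574069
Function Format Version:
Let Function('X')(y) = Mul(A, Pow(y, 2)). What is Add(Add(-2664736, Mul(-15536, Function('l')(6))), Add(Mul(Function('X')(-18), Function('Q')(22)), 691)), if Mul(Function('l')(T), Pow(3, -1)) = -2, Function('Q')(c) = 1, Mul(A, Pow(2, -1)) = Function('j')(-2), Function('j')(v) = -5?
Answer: -2574069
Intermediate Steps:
A = -10 (A = Mul(2, -5) = -10)
Function('l')(T) = -6 (Function('l')(T) = Mul(3, -2) = -6)
Function('X')(y) = Mul(-10, Pow(y, 2))
Add(Add(-2664736, Mul(-15536, Function('l')(6))), Add(Mul(Function('X')(-18), Function('Q')(22)), 691)) = Add(Add(-2664736, Mul(-15536, -6)), Add(Mul(Mul(-10, Pow(-18, 2)), 1), 691)) = Add(Add(-2664736, 93216), Add(Mul(Mul(-10, 324), 1), 691)) = Add(-2571520, Add(Mul(-3240, 1), 691)) = Add(-2571520, Add(-3240, 691)) = Add(-2571520, -2549) = -2574069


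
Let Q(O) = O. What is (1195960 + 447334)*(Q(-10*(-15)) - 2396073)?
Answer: -3937205890362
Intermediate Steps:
(1195960 + 447334)*(Q(-10*(-15)) - 2396073) = (1195960 + 447334)*(-10*(-15) - 2396073) = 1643294*(150 - 2396073) = 1643294*(-2395923) = -3937205890362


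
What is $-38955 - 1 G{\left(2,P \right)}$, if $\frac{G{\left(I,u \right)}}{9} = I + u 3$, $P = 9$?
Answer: $-39216$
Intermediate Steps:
$G{\left(I,u \right)} = 9 I + 27 u$ ($G{\left(I,u \right)} = 9 \left(I + u 3\right) = 9 \left(I + 3 u\right) = 9 I + 27 u$)
$-38955 - 1 G{\left(2,P \right)} = -38955 - 1 \left(9 \cdot 2 + 27 \cdot 9\right) = -38955 - 1 \left(18 + 243\right) = -38955 - 1 \cdot 261 = -38955 - 261 = -39216$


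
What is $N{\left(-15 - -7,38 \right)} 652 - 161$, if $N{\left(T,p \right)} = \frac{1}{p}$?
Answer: $- \frac{2733}{19} \approx -143.84$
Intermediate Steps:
$N{\left(-15 - -7,38 \right)} 652 - 161 = \frac{1}{38} \cdot 652 - 161 = \frac{326}{19} - 161 = - \frac{2733}{19}$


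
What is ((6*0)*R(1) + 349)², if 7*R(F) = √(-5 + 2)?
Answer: 121801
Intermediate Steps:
R(F) = I*√3/7 (R(F) = √(-5 + 2)/7 = √(-3)/7 = (I*√3)/7 = I*√3/7)
((6*0)*R(1) + 349)² = ((6*0)*(I*√3/7) + 349)² = (0*(I*√3/7) + 349)² = (0 + 349)² = 349² = 121801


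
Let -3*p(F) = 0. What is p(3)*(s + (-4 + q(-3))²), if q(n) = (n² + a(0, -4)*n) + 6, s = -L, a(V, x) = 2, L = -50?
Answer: 0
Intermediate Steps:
p(F) = 0 (p(F) = -⅓*0 = 0)
s = 50 (s = -1*(-50) = 50)
q(n) = 6 + n² + 2*n (q(n) = (n² + 2*n) + 6 = 6 + n² + 2*n)
p(3)*(s + (-4 + q(-3))²) = 0*(50 + (-4 + (6 + (-3)² + 2*(-3)))²) = 0*(50 + (-4 + (6 + 9 - 6))²) = 0*(50 + (-4 + 9)²) = 0*(50 + 5²) = 0*(50 + 25) = 0*75 = 0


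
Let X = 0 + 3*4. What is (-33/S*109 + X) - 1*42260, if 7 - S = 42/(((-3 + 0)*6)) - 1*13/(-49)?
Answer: -56845343/1333 ≈ -42645.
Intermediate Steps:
X = 12 (X = 0 + 12 = 12)
S = 1333/147 (S = 7 - (42/(((-3 + 0)*6)) - 1*13/(-49)) = 7 - (42/((-3*6)) - 13*(-1/49)) = 7 - (42/(-18) + 13/49) = 7 - (42*(-1/18) + 13/49) = 7 - (-7/3 + 13/49) = 7 - 1*(-304/147) = 7 + 304/147 = 1333/147 ≈ 9.0680)
(-33/S*109 + X) - 1*42260 = (-33/1333/147*109 + 12) - 1*42260 = (-33*147/1333*109 + 12) - 42260 = (-4851/1333*109 + 12) - 42260 = (-528759/1333 + 12) - 42260 = -512763/1333 - 42260 = -56845343/1333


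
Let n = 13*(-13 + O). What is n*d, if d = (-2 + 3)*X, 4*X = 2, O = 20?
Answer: 91/2 ≈ 45.500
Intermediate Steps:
X = 1/2 (X = (1/4)*2 = 1/2 ≈ 0.50000)
n = 91 (n = 13*(-13 + 20) = 13*7 = 91)
d = 1/2 (d = (-2 + 3)*(1/2) = 1*(1/2) = 1/2 ≈ 0.50000)
n*d = 91*(1/2) = 91/2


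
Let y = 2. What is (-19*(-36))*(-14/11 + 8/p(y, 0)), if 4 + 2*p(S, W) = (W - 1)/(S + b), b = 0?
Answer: -36328/11 ≈ -3302.5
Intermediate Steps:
p(S, W) = -2 + (-1 + W)/(2*S) (p(S, W) = -2 + ((W - 1)/(S + 0))/2 = -2 + ((-1 + W)/S)/2 = -2 + (-1 + W)/(2*S))
(-19*(-36))*(-14/11 + 8/p(y, 0)) = (-19*(-36))*(-14/11 + 8/(((1/2)*(-1 + 0 - 4*2)/2))) = 684*(-14*1/11 + 8/(((1/2)*(1/2)*(-1 + 0 - 8)))) = 684*(-14/11 + 8/(((1/2)*(1/2)*(-9)))) = 684*(-14/11 + 8/(-9/4)) = 684*(-14/11 + 8*(-4/9)) = 684*(-14/11 - 32/9) = 684*(-478/99) = -36328/11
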